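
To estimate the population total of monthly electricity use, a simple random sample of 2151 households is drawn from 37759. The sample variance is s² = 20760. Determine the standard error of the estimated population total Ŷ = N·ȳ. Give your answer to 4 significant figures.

113900

Var(Ŷ) = N²·Var(ȳ) = N²·(1 − n/N)·s²/n.
f = 2151/37759 = 0.05696655; Var(ȳ) = 0.94303345·20760/2151 = 9.1015223.
Var(Ŷ) = 37759² · 9.1015223 = 1.2976423 × 10^10.
SE(Ŷ) = √(1.2976423 × 10^10) = 113900.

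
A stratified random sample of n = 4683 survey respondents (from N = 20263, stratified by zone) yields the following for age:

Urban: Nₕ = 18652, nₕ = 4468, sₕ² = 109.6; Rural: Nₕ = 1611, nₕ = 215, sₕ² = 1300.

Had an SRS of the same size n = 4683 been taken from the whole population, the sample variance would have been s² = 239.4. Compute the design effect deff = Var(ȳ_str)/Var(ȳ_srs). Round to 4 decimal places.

Var(ȳ_str) = Σ Wₕ²(1−fₕ)sₕ²/nₕ with Wₕ = Nₕ/20263:
  Urban: (18652/20263)²·(1−4468/18652)·109.6/4468 = 0.015805711
  Rural: (1611/20263)²·(1−215/1611)·1300/215 = 0.033119087
  → Var(ȳ_str) = 0.048924798.
Var(ȳ_srs) = (1 − 4683/20263)·239.4/4683 = 0.039306439.
deff = 0.048924798 / 0.039306439 = 1.2447.

1.2447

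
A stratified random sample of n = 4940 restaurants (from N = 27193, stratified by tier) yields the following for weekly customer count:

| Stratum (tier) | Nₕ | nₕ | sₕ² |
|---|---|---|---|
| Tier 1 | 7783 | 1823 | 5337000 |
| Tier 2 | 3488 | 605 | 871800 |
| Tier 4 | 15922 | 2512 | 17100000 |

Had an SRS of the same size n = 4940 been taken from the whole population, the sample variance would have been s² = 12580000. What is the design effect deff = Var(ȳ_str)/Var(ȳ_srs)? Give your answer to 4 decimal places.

1.0407

Var(ȳ_str) = Σ Wₕ²(1−fₕ)sₕ²/nₕ with Wₕ = Nₕ/27193:
  Tier 1: (7783/27193)²·(1−1823/7783)·5337000/1823 = 183.64943
  Tier 2: (3488/27193)²·(1−605/3488)·871800/605 = 19.596042
  Tier 4: (15922/27193)²·(1−2512/15922)·17100000/2512 = 1965.5705
  → Var(ȳ_str) = 2168.816.
Var(ȳ_srs) = (1 − 4940/27193)·12580000/4940 = 2083.9396.
deff = 2168.816 / 2083.9396 = 1.0407.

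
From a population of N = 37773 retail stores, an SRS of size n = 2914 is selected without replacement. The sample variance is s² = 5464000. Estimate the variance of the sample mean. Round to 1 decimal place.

1730.4

Under SRS without replacement, Var(ȳ) = (1 − f)·s²/n with f = n/N = 2914/37773 = 0.07714505.
Var(ȳ) = (1 − 0.07714505)·5464000/2914 = 0.92285495·1875.0858 = 1730.4322.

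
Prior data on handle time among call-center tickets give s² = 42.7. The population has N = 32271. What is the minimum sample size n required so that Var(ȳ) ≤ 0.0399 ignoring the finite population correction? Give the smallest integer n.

Without fpc, n₀ = s²/D = 42.7/0.0399 = 1070.1754.
Rounding up, n = 1071.

1071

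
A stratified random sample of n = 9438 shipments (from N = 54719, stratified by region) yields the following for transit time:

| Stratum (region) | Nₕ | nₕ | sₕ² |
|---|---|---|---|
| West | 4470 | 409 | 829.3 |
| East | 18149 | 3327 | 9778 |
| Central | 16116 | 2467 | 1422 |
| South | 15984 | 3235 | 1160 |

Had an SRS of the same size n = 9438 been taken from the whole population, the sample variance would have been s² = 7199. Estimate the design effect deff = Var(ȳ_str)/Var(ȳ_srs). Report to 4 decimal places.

Var(ȳ_str) = Σ Wₕ²(1−fₕ)sₕ²/nₕ with Wₕ = Nₕ/54719:
  West: (4470/54719)²·(1−409/4470)·829.3/409 = 0.01229285
  East: (18149/54719)²·(1−3327/18149)·9778/3327 = 0.26404651
  Central: (16116/54719)²·(1−2467/16116)·1422/2467 = 0.042345985
  South: (15984/54719)²·(1−3235/15984)·1160/3235 = 0.024404448
  → Var(ȳ_str) = 0.34308979.
Var(ȳ_srs) = (1 − 9438/54719)·7199/9438 = 0.63120446.
deff = 0.34308979 / 0.63120446 = 0.5435.

0.5435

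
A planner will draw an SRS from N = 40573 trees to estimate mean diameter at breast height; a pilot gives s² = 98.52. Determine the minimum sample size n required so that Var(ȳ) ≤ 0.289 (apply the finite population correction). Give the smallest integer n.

Without fpc, n₀ = s²/D = 98.52/0.289 = 340.8997.
With fpc, (1 − n/N)·s²/n ≤ D requires n ≥ n₀/(1 + n₀/N) = 340.8997/(1 + 340.8997/40573) = 338.0593.
Rounding up, n = 339.

339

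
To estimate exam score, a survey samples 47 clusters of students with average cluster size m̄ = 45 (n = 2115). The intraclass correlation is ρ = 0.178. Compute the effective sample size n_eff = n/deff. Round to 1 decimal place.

239.5

deff = 1 + (45 − 1)·0.178 = 1 + 7.832 = 8.832.
n_eff = 2115 / 8.832 = 239.5.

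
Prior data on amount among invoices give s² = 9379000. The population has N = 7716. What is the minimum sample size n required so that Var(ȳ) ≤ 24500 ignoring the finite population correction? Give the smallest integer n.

Without fpc, n₀ = s²/D = 9379000/24500 = 382.8163.
Rounding up, n = 383.

383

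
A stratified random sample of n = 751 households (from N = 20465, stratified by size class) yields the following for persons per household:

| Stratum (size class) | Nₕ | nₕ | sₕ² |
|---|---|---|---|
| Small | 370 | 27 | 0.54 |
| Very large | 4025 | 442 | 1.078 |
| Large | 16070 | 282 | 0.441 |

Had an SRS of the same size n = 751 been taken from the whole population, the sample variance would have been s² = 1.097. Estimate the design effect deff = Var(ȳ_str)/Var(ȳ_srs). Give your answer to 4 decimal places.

Var(ȳ_str) = Σ Wₕ²(1−fₕ)sₕ²/nₕ with Wₕ = Nₕ/20465:
  Small: (370/20465)²·(1−27/370)·0.54/27 = 6.0604147 × 10^-6
  Very large: (4025/20465)²·(1−442/4025)·1.078/442 = 8.3981898 × 10^-5
  Large: (16070/20465)²·(1−282/16070)·0.441/282 = 9.4734677 × 10^-4
  → Var(ȳ_str) = 0.0010373891.
Var(ȳ_srs) = (1 − 751/20465)·1.097/751 = 0.0014071153.
deff = 0.0010373891 / 0.0014071153 = 0.7372.

0.7372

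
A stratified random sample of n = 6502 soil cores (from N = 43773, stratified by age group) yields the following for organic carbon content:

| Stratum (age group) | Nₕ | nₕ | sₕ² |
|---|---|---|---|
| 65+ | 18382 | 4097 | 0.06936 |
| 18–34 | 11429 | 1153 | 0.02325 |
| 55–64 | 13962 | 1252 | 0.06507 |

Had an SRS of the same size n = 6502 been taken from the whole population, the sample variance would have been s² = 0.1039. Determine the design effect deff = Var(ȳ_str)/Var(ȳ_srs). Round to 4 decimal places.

Var(ȳ_str) = Σ Wₕ²(1−fₕ)sₕ²/nₕ with Wₕ = Nₕ/43773:
  65+: (18382/43773)²·(1−4097/18382)·0.06936/4097 = 2.3200829 × 10^-6
  18–34: (11429/43773)²·(1−1153/11429)·0.02325/1153 = 1.2359854 × 10^-6
  55–64: (13962/43773)²·(1−1252/13962)·0.06507/1252 = 4.8134563 × 10^-6
  → Var(ȳ_str) = 8.3695246 × 10^-6.
Var(ȳ_srs) = (1 − 6502/43773)·0.1039/6502 = 1.3606089 × 10^-5.
deff = (8.3695246 × 10^-6) / (1.3606089 × 10^-5) = 0.6151.

0.6151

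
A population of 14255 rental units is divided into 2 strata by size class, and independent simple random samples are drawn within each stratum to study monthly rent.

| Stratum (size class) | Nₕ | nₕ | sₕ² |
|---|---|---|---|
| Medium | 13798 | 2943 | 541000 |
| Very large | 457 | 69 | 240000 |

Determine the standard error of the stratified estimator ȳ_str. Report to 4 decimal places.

Var(ȳ_str) = Σₕ Wₕ²(1 − fₕ)sₕ²/nₕ with Wₕ = Nₕ/N, N = 14255.
Medium: Wₕ = 0.96794107; term = 0.96794107²·(1 − 0.21329178)·541000/2943 = 135.49352.
Very large: Wₕ = 0.03205893; term = 0.03205893²·(1 − 0.15098468)·240000/69 = 3.0351184.
Sum = 138.52864.
SE = √(138.52864) = 11.7698.

11.7698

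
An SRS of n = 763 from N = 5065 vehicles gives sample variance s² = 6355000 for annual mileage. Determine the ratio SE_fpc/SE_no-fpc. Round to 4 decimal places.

f = n/N = 763/5065 = 0.15064166.
SE_no-fpc = √(s²/n) = 91.263161; SE_fpc = √((1−f)s²/n) = 84.108713.
Ratio = √(1−f) = 0.92160639.

0.9216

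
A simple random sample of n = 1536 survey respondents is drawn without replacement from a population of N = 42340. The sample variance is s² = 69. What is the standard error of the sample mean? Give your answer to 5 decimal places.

0.20807

Under SRS without replacement, Var(ȳ) = (1 − f)·s²/n with f = n/N = 1536/42340 = 0.03627775.
Var(ȳ) = (1 − 0.03627775)·69/1536 = 0.96372225·0.044921875 = 0.04329221.
SE(ȳ) = √(0.04329221) = 0.20807.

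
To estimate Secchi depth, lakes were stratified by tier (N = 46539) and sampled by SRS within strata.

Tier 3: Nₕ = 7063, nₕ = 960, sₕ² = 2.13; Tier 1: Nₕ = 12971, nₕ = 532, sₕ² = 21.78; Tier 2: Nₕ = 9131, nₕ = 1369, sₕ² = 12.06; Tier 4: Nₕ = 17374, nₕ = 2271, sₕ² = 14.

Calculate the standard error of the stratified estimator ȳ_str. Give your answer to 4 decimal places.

0.0643

Var(ȳ_str) = Σₕ Wₕ²(1 − fₕ)sₕ²/nₕ with Wₕ = Nₕ/N, N = 46539.
Tier 3: Wₕ = 0.15176519; term = 0.15176519²·(1 − 0.13591958)·2.13/960 = 4.4157741 × 10^-5.
Tier 1: Wₕ = 0.27871248; term = 0.27871248²·(1 − 0.04101457)·21.78/532 = 0.003049798.
Tier 2: Wₕ = 0.19620104; term = 0.19620104²·(1 − 0.14992881)·12.06/1369 = 2.8827153 × 10^-4.
Tier 4: Wₕ = 0.37332130; term = 0.37332130²·(1 − 0.13071256)·14/2271 = 7.4686111 × 10^-4.
Sum = 0.0041290884.
SE = √(0.0041290884) = 0.0643.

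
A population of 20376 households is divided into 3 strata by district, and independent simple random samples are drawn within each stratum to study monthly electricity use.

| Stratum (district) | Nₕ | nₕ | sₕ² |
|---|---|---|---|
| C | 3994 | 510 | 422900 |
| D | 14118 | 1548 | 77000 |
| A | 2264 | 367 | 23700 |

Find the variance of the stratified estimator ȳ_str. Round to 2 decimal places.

Var(ȳ_str) = Σₕ Wₕ²(1 − fₕ)sₕ²/nₕ with Wₕ = Nₕ/N, N = 20376.
C: Wₕ = 0.19601492; term = 0.19601492²·(1 − 0.12769154)·422900/510 = 27.791747.
D: Wₕ = 0.69287397; term = 0.69287397²·(1 − 0.10964726)·77000/1548 = 21.261327.
A: Wₕ = 0.11111111; term = 0.11111111²·(1 − 0.16210247)·23700/367 = 0.66801801.
Sum = 49.721092.

49.72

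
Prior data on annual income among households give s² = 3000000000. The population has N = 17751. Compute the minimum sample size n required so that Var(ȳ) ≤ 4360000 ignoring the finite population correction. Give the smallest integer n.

Without fpc, n₀ = s²/D = 3000000000/4360000 = 688.0734.
Rounding up, n = 689.

689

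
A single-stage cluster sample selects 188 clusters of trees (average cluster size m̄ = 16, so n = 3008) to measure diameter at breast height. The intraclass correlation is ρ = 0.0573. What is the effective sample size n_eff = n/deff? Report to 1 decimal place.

deff = 1 + (16 − 1)·0.0573 = 1 + 0.8595 = 1.8595.
n_eff = 3008 / 1.8595 = 1617.6.

1617.6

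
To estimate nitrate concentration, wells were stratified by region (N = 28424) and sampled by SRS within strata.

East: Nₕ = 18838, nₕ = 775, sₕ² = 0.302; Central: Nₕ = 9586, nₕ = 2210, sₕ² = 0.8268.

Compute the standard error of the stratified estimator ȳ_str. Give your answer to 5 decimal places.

0.01403

Var(ȳ_str) = Σₕ Wₕ²(1 − fₕ)sₕ²/nₕ with Wₕ = Nₕ/N, N = 28424.
East: Wₕ = 0.66274979; term = 0.66274979²·(1 − 0.04114025)·0.302/775 = 1.6411925 × 10^-4.
Central: Wₕ = 0.33725021; term = 0.33725021²·(1 − 0.23054454)·0.8268/2210 = 3.2741316 × 10^-5.
Sum = 1.9686057 × 10^-4.
SE = √(1.9686057 × 10^-4) = 0.01403.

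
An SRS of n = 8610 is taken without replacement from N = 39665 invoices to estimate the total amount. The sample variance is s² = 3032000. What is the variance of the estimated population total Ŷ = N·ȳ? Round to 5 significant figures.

4.3378 × 10^11

Var(Ŷ) = N²·Var(ȳ) = N²·(1 − n/N)·s²/n.
f = 8610/39665 = 0.21706794; Var(ȳ) = 0.78293206·3032000/8610 = 275.70848.
Var(Ŷ) = 39665² · 275.70848 = 4.3377552 × 10^11.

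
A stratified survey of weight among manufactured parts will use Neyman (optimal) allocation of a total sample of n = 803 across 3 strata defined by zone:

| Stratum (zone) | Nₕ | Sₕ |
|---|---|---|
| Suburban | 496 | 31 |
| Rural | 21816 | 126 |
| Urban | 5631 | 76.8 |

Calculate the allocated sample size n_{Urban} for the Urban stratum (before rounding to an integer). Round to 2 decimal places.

Neyman allocation: nₕ = n·NₕSₕ / Σⱼ NⱼSⱼ.
Σ NⱼSⱼ = 496·31 + 21816·126 + 5631·76.8 = 3.1966528 × 10^6.
n_{Urban} = 803·5631·76.8 / (3.1966528 × 10^6) = 108.63.

108.63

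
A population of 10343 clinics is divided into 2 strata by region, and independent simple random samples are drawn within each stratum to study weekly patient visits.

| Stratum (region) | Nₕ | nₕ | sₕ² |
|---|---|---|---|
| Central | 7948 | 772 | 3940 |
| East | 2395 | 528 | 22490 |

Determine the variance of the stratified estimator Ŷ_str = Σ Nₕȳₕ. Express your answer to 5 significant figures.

Var(Ŷ_str) = Σₕ Nₕ²(1 − fₕ)sₕ²/nₕ.
Central: 7948²·(1 − 772/7948)·3940/772 = 2.9108459 × 10^8.
East: 2395²·(1 − 528/2395)·22490/528 = 1.904607 × 10^8.
Sum = 4.8154529 × 10^8.

4.8155 × 10^8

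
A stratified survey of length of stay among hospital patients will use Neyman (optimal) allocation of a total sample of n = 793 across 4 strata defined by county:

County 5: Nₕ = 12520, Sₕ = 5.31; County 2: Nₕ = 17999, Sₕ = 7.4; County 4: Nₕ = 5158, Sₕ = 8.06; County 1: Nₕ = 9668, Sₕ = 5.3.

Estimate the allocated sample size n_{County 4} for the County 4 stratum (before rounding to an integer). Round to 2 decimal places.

112.72

Neyman allocation: nₕ = n·NₕSₕ / Σⱼ NⱼSⱼ.
Σ NⱼSⱼ = 12520·5.31 + 17999·7.4 + 5158·8.06 + 9668·5.3 = 292487.68.
n_{County 4} = 793·5158·8.06 / 292487.68 = 112.72.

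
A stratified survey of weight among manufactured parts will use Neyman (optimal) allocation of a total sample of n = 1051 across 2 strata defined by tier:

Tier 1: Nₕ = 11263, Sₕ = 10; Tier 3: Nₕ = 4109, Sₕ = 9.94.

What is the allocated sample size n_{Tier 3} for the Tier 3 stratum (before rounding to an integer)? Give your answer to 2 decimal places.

279.70

Neyman allocation: nₕ = n·NₕSₕ / Σⱼ NⱼSⱼ.
Σ NⱼSⱼ = 11263·10 + 4109·9.94 = 153473.46.
n_{Tier 3} = 1051·4109·9.94 / 153473.46 = 279.70.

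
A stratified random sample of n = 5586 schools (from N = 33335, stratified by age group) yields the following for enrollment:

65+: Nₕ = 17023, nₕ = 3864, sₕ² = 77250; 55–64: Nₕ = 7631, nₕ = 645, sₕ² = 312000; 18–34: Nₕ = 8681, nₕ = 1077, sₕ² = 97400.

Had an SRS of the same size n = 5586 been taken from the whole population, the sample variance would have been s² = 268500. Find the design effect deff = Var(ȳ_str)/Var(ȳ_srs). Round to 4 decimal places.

0.8150

Var(ȳ_str) = Σ Wₕ²(1−fₕ)sₕ²/nₕ with Wₕ = Nₕ/33335:
  65+: (17023/33335)²·(1−3864/17023)·77250/3864 = 4.0301335
  55–64: (7631/33335)²·(1−645/7631)·312000/645 = 23.206198
  18–34: (8681/33335)²·(1−1077/8681)·97400/1077 = 5.3722251
  → Var(ȳ_str) = 32.608557.
Var(ȳ_srs) = (1 − 5586/33335)·268500/5586 = 40.011998.
deff = 32.608557 / 40.011998 = 0.8150.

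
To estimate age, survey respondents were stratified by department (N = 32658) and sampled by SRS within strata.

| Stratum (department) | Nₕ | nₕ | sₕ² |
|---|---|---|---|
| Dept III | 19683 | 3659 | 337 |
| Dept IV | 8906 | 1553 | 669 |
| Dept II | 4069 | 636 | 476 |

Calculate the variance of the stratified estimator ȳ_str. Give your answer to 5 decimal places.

Var(ȳ_str) = Σₕ Wₕ²(1 − fₕ)sₕ²/nₕ with Wₕ = Nₕ/N, N = 32658.
Dept III: Wₕ = 0.60270072; term = 0.60270072²·(1 − 0.18589646)·337/3659 = 0.027236453.
Dept IV: Wₕ = 0.27270500; term = 0.27270500²·(1 − 0.17437682)·669/1553 = 0.026449822.
Dept II: Wₕ = 0.12459428; term = 0.12459428²·(1 − 0.15630376)·476/636 = 0.0098023941.
Sum = 0.063488669.

0.06349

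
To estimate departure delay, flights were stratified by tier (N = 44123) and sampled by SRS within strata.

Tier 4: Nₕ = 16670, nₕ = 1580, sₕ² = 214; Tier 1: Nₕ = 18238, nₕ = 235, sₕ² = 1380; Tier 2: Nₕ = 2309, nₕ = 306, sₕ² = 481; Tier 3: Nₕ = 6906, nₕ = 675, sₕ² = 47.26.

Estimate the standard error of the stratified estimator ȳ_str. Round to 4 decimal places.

Var(ȳ_str) = Σₕ Wₕ²(1 − fₕ)sₕ²/nₕ with Wₕ = Nₕ/N, N = 44123.
Tier 4: Wₕ = 0.37780749; term = 0.37780749²·(1 − 0.09478104)·214/1580 = 0.01750054.
Tier 1: Wₕ = 0.41334451; term = 0.41334451²·(1 − 0.01288518)·1380/235 = 0.99038317.
Tier 2: Wₕ = 0.05233098; term = 0.05233098²·(1 − 0.13252490)·481/306 = 0.0037342077.
Tier 3: Wₕ = 0.15651701; term = 0.15651701²·(1 − 0.09774109)·47.26/675 = 0.0015475483.
Sum = 1.0131655.
SE = √(1.0131655) = 1.0066.

1.0066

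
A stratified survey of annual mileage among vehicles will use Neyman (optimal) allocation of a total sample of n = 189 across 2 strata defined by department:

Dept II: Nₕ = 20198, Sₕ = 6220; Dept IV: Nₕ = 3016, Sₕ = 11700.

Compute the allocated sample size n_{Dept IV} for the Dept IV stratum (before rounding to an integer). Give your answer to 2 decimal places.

41.45

Neyman allocation: nₕ = n·NₕSₕ / Σⱼ NⱼSⱼ.
Σ NⱼSⱼ = 20198·6220 + 3016·11700 = 1.6091876 × 10^8.
n_{Dept IV} = 189·3016·11700 / (1.6091876 × 10^8) = 41.45.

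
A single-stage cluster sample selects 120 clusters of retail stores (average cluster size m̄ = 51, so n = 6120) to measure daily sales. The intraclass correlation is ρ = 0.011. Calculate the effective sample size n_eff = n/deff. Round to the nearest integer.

3948

deff = 1 + (51 − 1)·0.011 = 1 + 0.55 = 1.55.
n_eff = 6120 / 1.55 = 3948.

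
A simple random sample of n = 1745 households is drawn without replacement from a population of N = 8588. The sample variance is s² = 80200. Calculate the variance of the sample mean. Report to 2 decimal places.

Under SRS without replacement, Var(ȳ) = (1 − f)·s²/n with f = n/N = 1745/8588 = 0.20319050.
Var(ȳ) = (1 − 0.20319050)·80200/1745 = 0.79680950·45.959885 = 36.621273.

36.62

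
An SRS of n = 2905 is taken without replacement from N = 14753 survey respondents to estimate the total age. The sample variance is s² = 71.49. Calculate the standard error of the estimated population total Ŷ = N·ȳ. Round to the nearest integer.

2074

Var(Ŷ) = N²·Var(ȳ) = N²·(1 − n/N)·s²/n.
f = 2905/14753 = 0.19690910; Var(ȳ) = 0.80309090·71.49/2905 = 0.0197635.
Var(Ŷ) = 14753² · 0.0197635 = 4.3015457 × 10^6.
SE(Ŷ) = √(4.3015457 × 10^6) = 2074.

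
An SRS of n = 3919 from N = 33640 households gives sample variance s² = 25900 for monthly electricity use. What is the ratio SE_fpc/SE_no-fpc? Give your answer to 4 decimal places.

0.9399

f = n/N = 3919/33640 = 0.11649822.
SE_no-fpc = √(s²/n) = 2.5707642; SE_fpc = √((1−f)s²/n) = 2.4163841.
Ratio = √(1−f) = 0.93994776.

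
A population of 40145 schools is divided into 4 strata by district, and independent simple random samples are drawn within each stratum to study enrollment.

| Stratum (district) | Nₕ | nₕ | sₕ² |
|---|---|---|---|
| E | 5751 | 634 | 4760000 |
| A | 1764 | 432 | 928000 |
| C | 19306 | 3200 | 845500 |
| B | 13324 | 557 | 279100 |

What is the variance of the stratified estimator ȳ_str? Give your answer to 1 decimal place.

244.1

Var(ȳ_str) = Σₕ Wₕ²(1 − fₕ)sₕ²/nₕ with Wₕ = Nₕ/N, N = 40145.
E: Wₕ = 0.14325570; term = 0.14325570²·(1 − 0.11024170)·4760000/634 = 137.09246.
A: Wₕ = 0.04394071; term = 0.04394071²·(1 − 0.24489796)·928000/432 = 3.1318728.
C: Wₕ = 0.48090671; term = 0.48090671²·(1 − 0.16575158)·845500/3200 = 50.977755.
B: Wₕ = 0.33189687; term = 0.33189687²·(1 − 0.04180426)·279100/557 = 52.888981.
Sum = 244.09107.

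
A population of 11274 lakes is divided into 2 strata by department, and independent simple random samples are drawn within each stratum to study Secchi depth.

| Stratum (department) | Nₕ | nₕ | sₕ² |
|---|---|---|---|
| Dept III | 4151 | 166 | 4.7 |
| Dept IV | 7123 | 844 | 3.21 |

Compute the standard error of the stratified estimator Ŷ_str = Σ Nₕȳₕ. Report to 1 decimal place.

Var(Ŷ_str) = Σₕ Nₕ²(1 − fₕ)sₕ²/nₕ.
Dept III: 4151²·(1 − 166/4151)·4.7/166 = 468350.33.
Dept IV: 7123²·(1 − 844/7123)·3.21/844 = 170104.58.
Sum = 638454.91.
SE = √(638454.91) = 799.0.

799.0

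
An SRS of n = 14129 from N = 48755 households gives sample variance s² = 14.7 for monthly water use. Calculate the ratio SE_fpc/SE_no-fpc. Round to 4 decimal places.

f = n/N = 14129/48755 = 0.28979592.
SE_no-fpc = √(s²/n) = 0.032255439; SE_fpc = √((1−f)s²/n) = 0.027182822.
Ratio = √(1−f) = 0.84273607.

0.8427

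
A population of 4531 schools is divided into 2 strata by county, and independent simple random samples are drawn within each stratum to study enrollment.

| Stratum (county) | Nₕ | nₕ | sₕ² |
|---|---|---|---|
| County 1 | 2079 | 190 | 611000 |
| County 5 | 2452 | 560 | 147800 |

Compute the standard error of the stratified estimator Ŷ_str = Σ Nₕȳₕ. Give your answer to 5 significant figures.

117700

Var(Ŷ_str) = Σₕ Nₕ²(1 − fₕ)sₕ²/nₕ.
County 1: 2079²·(1 − 190/2079)·611000/190 = 1.2629148 × 10^10.
County 5: 2452²·(1 − 560/2452)·147800/560 = 1.2244132 × 10^9.
Sum = 1.3853561 × 10^10.
SE = √(1.3853561 × 10^10) = 117700.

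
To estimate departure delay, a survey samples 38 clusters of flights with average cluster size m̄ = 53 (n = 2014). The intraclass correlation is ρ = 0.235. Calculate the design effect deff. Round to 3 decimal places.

deff = 1 + (53 − 1)·0.235 = 1 + 12.22 = 13.22.

13.220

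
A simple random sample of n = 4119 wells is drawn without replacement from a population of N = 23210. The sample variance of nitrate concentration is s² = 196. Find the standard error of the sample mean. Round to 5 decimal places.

0.19784

Under SRS without replacement, Var(ȳ) = (1 − f)·s²/n with f = n/N = 4119/23210 = 0.17746661.
Var(ȳ) = (1 − 0.17746661)·196/4119 = 0.82253339·0.047584365 = 0.039139729.
SE(ȳ) = √(0.039139729) = 0.19784.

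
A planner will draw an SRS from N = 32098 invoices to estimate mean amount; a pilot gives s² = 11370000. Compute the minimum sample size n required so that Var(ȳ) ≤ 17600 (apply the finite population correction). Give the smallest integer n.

634

Without fpc, n₀ = s²/D = 11370000/17600 = 646.0227.
With fpc, (1 − n/N)·s²/n ≤ D requires n ≥ n₀/(1 + n₀/N) = 646.0227/(1 + 646.0227/32098) = 633.2770.
Rounding up, n = 634.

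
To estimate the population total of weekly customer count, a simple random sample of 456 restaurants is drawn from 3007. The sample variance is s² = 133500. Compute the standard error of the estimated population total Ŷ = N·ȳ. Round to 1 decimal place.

Var(Ŷ) = N²·Var(ȳ) = N²·(1 − n/N)·s²/n.
f = 456/3007 = 0.15164616; Var(ȳ) = 0.84835384·133500/456 = 248.36675.
Var(Ŷ) = 3007² · 248.36675 = 2.2457443 × 10^9.
SE(Ŷ) = √(2.2457443 × 10^9) = 47389.3.

47389.3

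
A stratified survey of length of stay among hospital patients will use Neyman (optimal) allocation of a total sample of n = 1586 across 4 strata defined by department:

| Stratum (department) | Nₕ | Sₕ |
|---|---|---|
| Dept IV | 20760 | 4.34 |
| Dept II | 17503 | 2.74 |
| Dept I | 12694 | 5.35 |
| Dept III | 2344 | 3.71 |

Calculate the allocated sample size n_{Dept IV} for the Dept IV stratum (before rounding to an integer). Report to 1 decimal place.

Neyman allocation: nₕ = n·NₕSₕ / Σⱼ NⱼSⱼ.
Σ NⱼSⱼ = 20760·4.34 + 17503·2.74 + 12694·5.35 + 2344·3.71 = 214665.76.
n_{Dept IV} = 1586·20760·4.34 / 214665.76 = 665.7.

665.7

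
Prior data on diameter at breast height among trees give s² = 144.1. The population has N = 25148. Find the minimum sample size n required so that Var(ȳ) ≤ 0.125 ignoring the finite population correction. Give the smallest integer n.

1153

Without fpc, n₀ = s²/D = 144.1/0.125 = 1152.8000.
Rounding up, n = 1153.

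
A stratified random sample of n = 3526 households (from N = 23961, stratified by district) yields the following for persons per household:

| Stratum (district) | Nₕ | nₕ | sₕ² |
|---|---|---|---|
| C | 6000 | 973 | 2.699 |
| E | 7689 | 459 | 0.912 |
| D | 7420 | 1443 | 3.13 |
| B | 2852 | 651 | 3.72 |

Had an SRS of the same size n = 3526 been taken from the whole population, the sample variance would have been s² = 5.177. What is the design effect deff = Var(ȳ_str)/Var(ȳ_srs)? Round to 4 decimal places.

Var(ȳ_str) = Σ Wₕ²(1−fₕ)sₕ²/nₕ with Wₕ = Nₕ/23961:
  C: (6000/23961)²·(1−973/6000)·2.699/973 = 1.4572709 × 10^-4
  E: (7689/23961)²·(1−459/7689)·0.912/459 = 1.9238909 × 10^-4
  D: (7420/23961)²·(1−1443/7420)·3.13/1443 = 1.6755419 × 10^-4
  B: (2852/23961)²·(1−651/2852)·3.72/651 = 6.2477211 × 10^-5
  → Var(ȳ_str) = 5.6814758 × 10^-4.
Var(ȳ_srs) = (1 − 3526/23961)·5.177/3526 = 0.0012521765.
deff = (5.6814758 × 10^-4) / 0.0012521765 = 0.4537.

0.4537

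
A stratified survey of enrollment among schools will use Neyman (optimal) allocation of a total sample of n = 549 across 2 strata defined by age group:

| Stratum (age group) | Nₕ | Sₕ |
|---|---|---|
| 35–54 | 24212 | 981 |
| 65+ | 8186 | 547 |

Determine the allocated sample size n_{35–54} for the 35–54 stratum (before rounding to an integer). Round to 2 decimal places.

461.92

Neyman allocation: nₕ = n·NₕSₕ / Σⱼ NⱼSⱼ.
Σ NⱼSⱼ = 24212·981 + 8186·547 = 2.8229714 × 10^7.
n_{35–54} = 549·24212·981 / (2.8229714 × 10^7) = 461.92.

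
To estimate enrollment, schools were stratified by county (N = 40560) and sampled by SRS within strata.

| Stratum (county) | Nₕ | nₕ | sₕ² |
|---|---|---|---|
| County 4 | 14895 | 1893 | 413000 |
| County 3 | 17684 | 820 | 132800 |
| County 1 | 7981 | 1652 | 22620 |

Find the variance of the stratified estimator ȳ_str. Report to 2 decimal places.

55.46

Var(ȳ_str) = Σₕ Wₕ²(1 − fₕ)sₕ²/nₕ with Wₕ = Nₕ/N, N = 40560.
County 4: Wₕ = 0.36723373; term = 0.36723373²·(1 − 0.12708963)·413000/1893 = 25.6835.
County 3: Wₕ = 0.43599606; term = 0.43599606²·(1 − 0.04636960)·132800/820 = 29.3582.
County 1: Wₕ = 0.19677022; term = 0.19677022²·(1 − 0.20699161)·22620/1652 = 0.42041584.
Sum = 55.462116.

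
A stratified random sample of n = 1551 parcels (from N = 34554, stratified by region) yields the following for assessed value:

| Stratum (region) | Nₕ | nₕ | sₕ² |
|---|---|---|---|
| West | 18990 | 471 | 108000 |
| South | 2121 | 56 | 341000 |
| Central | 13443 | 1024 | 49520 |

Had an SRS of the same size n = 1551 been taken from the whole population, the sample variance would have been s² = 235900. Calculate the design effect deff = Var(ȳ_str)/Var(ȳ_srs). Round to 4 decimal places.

Var(ȳ_str) = Σ Wₕ²(1−fₕ)sₕ²/nₕ with Wₕ = Nₕ/34554:
  West: (18990/34554)²·(1−471/18990)·108000/471 = 67.538076
  South: (2121/34554)²·(1−56/2121)·341000/56 = 22.337287
  Central: (13443/34554)²·(1−1024/13443)·49520/1024 = 6.7618705
  → Var(ȳ_str) = 96.637234.
Var(ȳ_srs) = (1 − 1551/34554)·235900/1551 = 145.26843.
deff = 96.637234 / 145.26843 = 0.6652.

0.6652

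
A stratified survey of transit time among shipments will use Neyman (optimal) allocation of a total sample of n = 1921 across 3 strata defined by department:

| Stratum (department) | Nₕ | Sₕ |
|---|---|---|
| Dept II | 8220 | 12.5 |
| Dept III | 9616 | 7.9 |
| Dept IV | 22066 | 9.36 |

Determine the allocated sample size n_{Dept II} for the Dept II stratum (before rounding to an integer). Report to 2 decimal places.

512.34

Neyman allocation: nₕ = n·NₕSₕ / Σⱼ NⱼSⱼ.
Σ NⱼSⱼ = 8220·12.5 + 9616·7.9 + 22066·9.36 = 385254.16.
n_{Dept II} = 1921·8220·12.5 / 385254.16 = 512.34.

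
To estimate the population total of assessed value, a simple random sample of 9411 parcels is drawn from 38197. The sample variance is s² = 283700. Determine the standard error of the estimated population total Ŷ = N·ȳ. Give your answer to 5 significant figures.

Var(Ŷ) = N²·Var(ȳ) = N²·(1 − n/N)·s²/n.
f = 9411/38197 = 0.24638061; Var(ȳ) = 0.75361939·283700/9411 = 22.718289.
Var(Ŷ) = 38197² · 22.718289 = 3.3146229 × 10^10.
SE(Ŷ) = √(3.3146229 × 10^10) = 182060.

182060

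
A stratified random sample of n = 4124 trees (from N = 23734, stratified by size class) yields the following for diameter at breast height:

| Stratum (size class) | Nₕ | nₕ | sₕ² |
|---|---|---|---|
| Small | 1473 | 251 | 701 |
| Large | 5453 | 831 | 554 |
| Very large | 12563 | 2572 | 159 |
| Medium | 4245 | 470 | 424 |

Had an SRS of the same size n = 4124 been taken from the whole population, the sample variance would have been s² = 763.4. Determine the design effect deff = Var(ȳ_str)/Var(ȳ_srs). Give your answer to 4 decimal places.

Var(ȳ_str) = Σ Wₕ²(1−fₕ)sₕ²/nₕ with Wₕ = Nₕ/23734:
  Small: (1473/23734)²·(1−251/1473)·701/251 = 0.0089243455
  Large: (5453/23734)²·(1−831/5453)·554/831 = 0.029828561
  Very large: (12563/23734)²·(1−2572/12563)·159/2572 = 0.013774841
  Medium: (4245/23734)²·(1−470/4245)·424/470 = 0.025663789
  → Var(ȳ_str) = 0.078191537.
Var(ȳ_srs) = (1 − 4124/23734)·763.4/4124 = 0.15294672.
deff = 0.078191537 / 0.15294672 = 0.5112.

0.5112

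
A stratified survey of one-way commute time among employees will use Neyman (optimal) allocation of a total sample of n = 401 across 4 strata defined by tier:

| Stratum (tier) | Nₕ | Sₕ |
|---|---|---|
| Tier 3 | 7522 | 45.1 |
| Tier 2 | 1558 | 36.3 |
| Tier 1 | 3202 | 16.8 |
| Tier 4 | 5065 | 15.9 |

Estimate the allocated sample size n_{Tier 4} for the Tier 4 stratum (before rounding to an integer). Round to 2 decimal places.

60.92

Neyman allocation: nₕ = n·NₕSₕ / Σⱼ NⱼSⱼ.
Σ NⱼSⱼ = 7522·45.1 + 1558·36.3 + 3202·16.8 + 5065·15.9 = 530124.7.
n_{Tier 4} = 401·5065·15.9 / 530124.7 = 60.92.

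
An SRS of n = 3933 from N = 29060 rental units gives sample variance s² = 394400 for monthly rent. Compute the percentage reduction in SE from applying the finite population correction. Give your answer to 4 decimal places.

f = n/N = 3933/29060 = 0.13534067.
SE_no-fpc = √(s²/n) = 10.013974; SE_fpc = √((1−f)s²/n) = 9.3117004.
Ratio = √(1−f) = 0.92987060. Reduction = 100·(1 − 0.92987060) = 7.0129%.

7.0129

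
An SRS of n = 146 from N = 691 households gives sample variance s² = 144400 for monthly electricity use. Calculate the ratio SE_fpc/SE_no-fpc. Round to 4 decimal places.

f = n/N = 146/691 = 0.21128799.
SE_no-fpc = √(s²/n) = 31.449024; SE_fpc = √((1−f)s²/n) = 27.929708.
Ratio = √(1−f) = 0.88809460.

0.8881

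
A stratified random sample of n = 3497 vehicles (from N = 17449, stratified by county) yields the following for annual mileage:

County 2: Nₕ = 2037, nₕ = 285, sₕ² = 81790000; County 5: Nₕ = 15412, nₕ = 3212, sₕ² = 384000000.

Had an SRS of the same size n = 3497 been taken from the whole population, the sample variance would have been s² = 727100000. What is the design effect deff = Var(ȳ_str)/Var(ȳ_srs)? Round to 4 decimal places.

0.4643

Var(ȳ_str) = Σ Wₕ²(1−fₕ)sₕ²/nₕ with Wₕ = Nₕ/17449:
  County 2: (2037/17449)²·(1−285/2037)·81790000/285 = 3363.8715
  County 5: (15412/17449)²·(1−3212/15412)·384000000/3212 = 73830.096
  → Var(ȳ_str) = 77193.968.
Var(ȳ_srs) = (1 − 3497/17449)·727100000/3497 = 166251.07.
deff = 77193.968 / 166251.07 = 0.4643.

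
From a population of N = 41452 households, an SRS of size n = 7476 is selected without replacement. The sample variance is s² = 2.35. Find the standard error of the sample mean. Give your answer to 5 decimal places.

0.01605

Under SRS without replacement, Var(ȳ) = (1 − f)·s²/n with f = n/N = 7476/41452 = 0.18035318.
Var(ȳ) = (1 − 0.18035318)·2.35/7476 = 0.81964682·3.1433922 × 10^-4 = 2.5764714 × 10^-4.
SE(ȳ) = √(2.5764714 × 10^-4) = 0.01605.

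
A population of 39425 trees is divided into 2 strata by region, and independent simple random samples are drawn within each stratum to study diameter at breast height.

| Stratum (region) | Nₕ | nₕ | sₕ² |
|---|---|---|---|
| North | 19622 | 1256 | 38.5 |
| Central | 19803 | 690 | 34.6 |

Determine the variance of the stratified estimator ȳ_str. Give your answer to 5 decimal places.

0.01932

Var(ȳ_str) = Σₕ Wₕ²(1 − fₕ)sₕ²/nₕ with Wₕ = Nₕ/N, N = 39425.
North: Wₕ = 0.49770450; term = 0.49770450²·(1 − 0.06400978)·38.5/1256 = 0.0071069873.
Central: Wₕ = 0.50229550; term = 0.50229550²·(1 − 0.03484321)·34.6/690 = 0.012210781.
Sum = 0.019317768.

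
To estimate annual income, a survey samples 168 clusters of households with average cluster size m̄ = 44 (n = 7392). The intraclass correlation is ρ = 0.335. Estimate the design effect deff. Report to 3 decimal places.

15.405

deff = 1 + (44 − 1)·0.335 = 1 + 14.405 = 15.405.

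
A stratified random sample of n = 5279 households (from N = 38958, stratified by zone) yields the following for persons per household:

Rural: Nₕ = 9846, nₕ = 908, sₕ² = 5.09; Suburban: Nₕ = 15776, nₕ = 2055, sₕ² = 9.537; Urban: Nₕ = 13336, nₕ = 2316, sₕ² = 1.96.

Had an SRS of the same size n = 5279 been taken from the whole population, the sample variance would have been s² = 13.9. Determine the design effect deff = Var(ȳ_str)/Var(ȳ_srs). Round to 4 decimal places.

Var(ȳ_str) = Σ Wₕ²(1−fₕ)sₕ²/nₕ with Wₕ = Nₕ/38958:
  Rural: (9846/38958)²·(1−908/9846)·5.09/908 = 3.250415 × 10^-4
  Suburban: (15776/38958)²·(1−2055/15776)·9.537/2055 = 6.6189532 × 10^-4
  Urban: (13336/38958)²·(1−2316/13336)·1.96/2316 = 8.1946685 × 10^-5
  → Var(ȳ_str) = 0.0010688835.
Var(ȳ_srs) = (1 − 5279/38958)·13.9/5279 = 0.0022762799.
deff = 0.0010688835 / 0.0022762799 = 0.4696.

0.4696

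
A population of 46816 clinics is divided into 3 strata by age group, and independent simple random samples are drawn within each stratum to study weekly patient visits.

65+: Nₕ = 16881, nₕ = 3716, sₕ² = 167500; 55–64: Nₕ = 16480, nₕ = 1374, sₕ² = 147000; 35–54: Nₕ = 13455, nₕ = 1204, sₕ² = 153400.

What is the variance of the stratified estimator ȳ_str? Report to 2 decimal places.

Var(ȳ_str) = Σₕ Wₕ²(1 − fₕ)sₕ²/nₕ with Wₕ = Nₕ/N, N = 46816.
65+: Wₕ = 0.36058185; term = 0.36058185²·(1 − 0.22012914)·167500/3716 = 4.5705612.
55–64: Wₕ = 0.35201640; term = 0.35201640²·(1 − 0.08337379)·147000/1374 = 12.152026.
35–54: Wₕ = 0.28740174; term = 0.28740174²·(1 − 0.08948346)·153400/1204 = 9.5822061.
Sum = 26.304793.

26.30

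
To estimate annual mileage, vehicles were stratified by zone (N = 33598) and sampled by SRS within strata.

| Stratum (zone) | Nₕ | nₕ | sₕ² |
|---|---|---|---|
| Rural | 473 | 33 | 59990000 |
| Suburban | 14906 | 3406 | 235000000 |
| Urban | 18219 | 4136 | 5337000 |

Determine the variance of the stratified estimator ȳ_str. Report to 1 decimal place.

11105.9

Var(ȳ_str) = Σₕ Wₕ²(1 − fₕ)sₕ²/nₕ with Wₕ = Nₕ/N, N = 33598.
Rural: Wₕ = 0.01407822; term = 0.01407822²·(1 − 0.06976744)·59990000/33 = 335.15977.
Suburban: Wₕ = 0.44365736; term = 0.44365736²·(1 − 0.22849859)·235000000/3406 = 10477.443.
Urban: Wₕ = 0.54226442; term = 0.54226442²·(1 − 0.22701575)·5337000/4136 = 293.29829.
Sum = 11105.901.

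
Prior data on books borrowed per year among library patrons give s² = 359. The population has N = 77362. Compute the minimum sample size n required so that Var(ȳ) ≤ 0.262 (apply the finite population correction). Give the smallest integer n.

1347

Without fpc, n₀ = s²/D = 359/0.262 = 1370.2290.
With fpc, (1 − n/N)·s²/n ≤ D requires n ≥ n₀/(1 + n₀/N) = 1370.2290/(1 + 1370.2290/77362) = 1346.3820.
Rounding up, n = 1347.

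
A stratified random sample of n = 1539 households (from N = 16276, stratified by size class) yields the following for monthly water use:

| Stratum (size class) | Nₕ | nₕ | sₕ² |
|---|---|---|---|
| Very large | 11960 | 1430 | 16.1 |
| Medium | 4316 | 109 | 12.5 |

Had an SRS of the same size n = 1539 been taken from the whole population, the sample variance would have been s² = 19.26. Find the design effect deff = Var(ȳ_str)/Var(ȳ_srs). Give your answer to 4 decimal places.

1.1660

Var(ȳ_str) = Σ Wₕ²(1−fₕ)sₕ²/nₕ with Wₕ = Nₕ/16276:
  Very large: (11960/16276)²·(1−1430/11960)·16.1/1430 = 0.0053524674
  Medium: (4316/16276)²·(1−109/4316)·12.5/109 = 0.0078603539
  → Var(ȳ_str) = 0.013212821.
Var(ȳ_srs) = (1 − 1539/16276)·19.26/1539 = 0.011331282.
deff = 0.013212821 / 0.011331282 = 1.1660.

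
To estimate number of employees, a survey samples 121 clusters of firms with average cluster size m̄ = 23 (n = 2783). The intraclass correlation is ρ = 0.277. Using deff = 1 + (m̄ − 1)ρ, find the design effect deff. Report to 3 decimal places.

deff = 1 + (23 − 1)·0.277 = 1 + 6.094 = 7.094.

7.094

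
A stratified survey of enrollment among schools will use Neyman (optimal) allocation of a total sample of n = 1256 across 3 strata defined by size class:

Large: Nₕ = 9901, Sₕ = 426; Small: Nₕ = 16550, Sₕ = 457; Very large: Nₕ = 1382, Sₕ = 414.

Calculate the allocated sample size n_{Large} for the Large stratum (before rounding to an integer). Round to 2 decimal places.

428.84

Neyman allocation: nₕ = n·NₕSₕ / Σⱼ NⱼSⱼ.
Σ NⱼSⱼ = 9901·426 + 16550·457 + 1382·414 = 1.2353324 × 10^7.
n_{Large} = 1256·9901·426 / (1.2353324 × 10^7) = 428.84.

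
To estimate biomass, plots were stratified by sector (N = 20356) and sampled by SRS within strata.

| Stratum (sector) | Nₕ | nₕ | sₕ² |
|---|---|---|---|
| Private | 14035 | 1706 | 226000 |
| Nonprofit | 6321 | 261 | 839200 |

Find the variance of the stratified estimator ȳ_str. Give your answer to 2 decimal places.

352.55

Var(ȳ_str) = Σₕ Wₕ²(1 − fₕ)sₕ²/nₕ with Wₕ = Nₕ/N, N = 20356.
Private: Wₕ = 0.68947730; term = 0.68947730²·(1 − 0.12155326)·226000/1706 = 55.320335.
Nonprofit: Wₕ = 0.31052270; term = 0.31052270²·(1 − 0.04129093)·839200/261 = 297.23401.
Sum = 352.55435.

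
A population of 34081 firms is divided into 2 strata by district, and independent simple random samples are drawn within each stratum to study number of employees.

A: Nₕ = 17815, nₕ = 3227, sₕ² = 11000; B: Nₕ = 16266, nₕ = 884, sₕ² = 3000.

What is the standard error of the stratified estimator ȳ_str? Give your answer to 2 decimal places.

Var(ȳ_str) = Σₕ Wₕ²(1 − fₕ)sₕ²/nₕ with Wₕ = Nₕ/N, N = 34081.
A: Wₕ = 0.52272527; term = 0.52272527²·(1 − 0.18113949)·11000/3227 = 0.76269455.
B: Wₕ = 0.47727473; term = 0.47727473²·(1 − 0.05434649)·3000/884 = 0.73103456.
Sum = 1.4937291.
SE = √(1.4937291) = 1.22.

1.22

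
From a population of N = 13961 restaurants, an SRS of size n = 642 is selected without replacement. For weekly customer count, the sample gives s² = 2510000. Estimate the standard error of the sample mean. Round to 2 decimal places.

Under SRS without replacement, Var(ȳ) = (1 − f)·s²/n with f = n/N = 642/13961 = 0.04598524.
Var(ȳ) = (1 − 0.04598524)·2510000/642 = 0.95401476·3909.6573 = 3729.8708.
SE(ȳ) = √(3729.8708) = 61.07.

61.07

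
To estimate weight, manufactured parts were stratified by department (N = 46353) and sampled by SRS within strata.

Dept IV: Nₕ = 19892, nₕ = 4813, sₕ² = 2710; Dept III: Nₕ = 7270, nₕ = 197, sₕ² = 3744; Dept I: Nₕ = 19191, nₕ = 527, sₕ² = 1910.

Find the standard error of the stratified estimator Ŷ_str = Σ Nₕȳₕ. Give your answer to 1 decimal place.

49439.8

Var(Ŷ_str) = Σₕ Nₕ²(1 − fₕ)sₕ²/nₕ.
Dept IV: 19892²·(1 − 4813/19892)·2710/4813 = 1.6889019 × 10^8.
Dept III: 7270²·(1 − 197/7270)·3744/197 = 9.7725451 × 10^8.
Dept I: 19191²·(1 − 527/19191)·1910/527 = 1.2981506 × 10^9.
Sum = 2.4442953 × 10^9.
SE = √(2.4442953 × 10^9) = 49439.8.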